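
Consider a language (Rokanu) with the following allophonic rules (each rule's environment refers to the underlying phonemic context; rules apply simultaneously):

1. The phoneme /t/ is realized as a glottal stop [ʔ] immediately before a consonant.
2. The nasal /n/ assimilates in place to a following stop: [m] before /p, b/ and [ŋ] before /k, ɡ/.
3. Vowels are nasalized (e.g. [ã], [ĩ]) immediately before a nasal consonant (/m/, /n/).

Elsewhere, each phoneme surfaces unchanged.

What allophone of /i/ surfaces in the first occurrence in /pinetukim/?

[ĩ]

Rule 3 applies to /i/ (between /p/ and /n/: before a nasal consonant) → [ĩ].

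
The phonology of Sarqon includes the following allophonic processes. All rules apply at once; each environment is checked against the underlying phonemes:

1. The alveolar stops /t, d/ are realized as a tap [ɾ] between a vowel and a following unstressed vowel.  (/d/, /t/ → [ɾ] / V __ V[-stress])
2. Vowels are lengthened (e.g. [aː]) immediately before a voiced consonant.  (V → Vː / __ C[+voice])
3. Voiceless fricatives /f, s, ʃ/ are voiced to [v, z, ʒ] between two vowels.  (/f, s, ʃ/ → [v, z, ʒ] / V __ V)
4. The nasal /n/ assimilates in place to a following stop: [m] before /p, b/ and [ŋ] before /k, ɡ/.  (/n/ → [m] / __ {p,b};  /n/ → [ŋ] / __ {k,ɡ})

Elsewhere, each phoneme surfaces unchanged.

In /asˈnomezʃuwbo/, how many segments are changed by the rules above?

3

Segments that undergo a rule: /o/ → [oː] (rule 2); /e/ → [eː] (rule 2); /u/ → [uː] (rule 2).
All other segments surface unchanged.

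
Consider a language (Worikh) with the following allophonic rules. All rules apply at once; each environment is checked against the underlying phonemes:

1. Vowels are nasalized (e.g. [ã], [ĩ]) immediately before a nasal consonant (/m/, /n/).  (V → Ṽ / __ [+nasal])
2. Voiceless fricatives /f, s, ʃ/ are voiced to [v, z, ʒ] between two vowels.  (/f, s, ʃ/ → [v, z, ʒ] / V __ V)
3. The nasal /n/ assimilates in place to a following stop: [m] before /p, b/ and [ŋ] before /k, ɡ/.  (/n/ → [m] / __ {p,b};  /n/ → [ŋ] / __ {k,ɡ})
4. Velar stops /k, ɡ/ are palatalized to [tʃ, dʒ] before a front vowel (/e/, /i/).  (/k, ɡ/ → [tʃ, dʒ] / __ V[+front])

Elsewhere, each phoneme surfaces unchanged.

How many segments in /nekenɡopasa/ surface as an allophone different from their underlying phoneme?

4

Segments that undergo a rule: /k/ → [tʃ] (rule 4); /e/ → [ẽ] (rule 1); /n/ → [ŋ] (rule 3); /s/ → [z] (rule 2).
All other segments surface unchanged.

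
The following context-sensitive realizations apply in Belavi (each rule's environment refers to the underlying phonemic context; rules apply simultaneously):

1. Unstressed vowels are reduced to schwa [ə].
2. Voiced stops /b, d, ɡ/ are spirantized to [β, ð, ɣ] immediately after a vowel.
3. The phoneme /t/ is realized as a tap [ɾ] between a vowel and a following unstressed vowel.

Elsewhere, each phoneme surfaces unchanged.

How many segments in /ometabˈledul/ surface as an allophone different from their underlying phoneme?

7

Segments that undergo a rule: /o/ → [ə] (rule 1); /e/ → [ə] (rule 1); /t/ → [ɾ] (rule 3); /a/ → [ə] (rule 1); /b/ → [β] (rule 2); /d/ → [ð] (rule 2); /u/ → [ə] (rule 1).
All other segments surface unchanged.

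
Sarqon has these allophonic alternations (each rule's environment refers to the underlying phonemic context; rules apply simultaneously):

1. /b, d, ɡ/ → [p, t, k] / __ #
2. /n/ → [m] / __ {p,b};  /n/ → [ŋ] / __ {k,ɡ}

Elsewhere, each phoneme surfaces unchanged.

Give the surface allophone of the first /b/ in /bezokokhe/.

[b]

/b/ (word-initial) fails the environment for rule 1, so it stays [b].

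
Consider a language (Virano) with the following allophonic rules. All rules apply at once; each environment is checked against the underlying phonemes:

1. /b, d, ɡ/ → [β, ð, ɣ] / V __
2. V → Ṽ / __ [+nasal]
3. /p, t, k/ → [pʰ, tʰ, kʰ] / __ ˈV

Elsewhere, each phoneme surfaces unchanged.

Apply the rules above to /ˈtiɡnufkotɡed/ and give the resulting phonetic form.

Rule 3 applies to /t/ (word-initial: immediately before a stressed vowel) → [tʰ].
/i/ (between /t/ and /ɡ/) fails the environment for rule 2, so it stays [i].
/ɡ/ (between /i/ and /n/): immediately after a vowel, so rule 1 applies → [ɣ].
/n/ (between /ɡ/ and /u/): no rule targets it → [n].
/u/ (between /n/ and /f/): rule 2 targets it, but not before a nasal consonant → unchanged [u].
/f/ (between /u/ and /k/): no rule targets it → [f].
/k/ (between /f/ and /o/) is in the target of rule 3 but the environment (immediately before a stressed vowel) is not met → [k].
/o/ (between /k/ and /t/): rule 2 targets it, but not before a nasal consonant → unchanged [o].
/t/ — between /o/ and /ɡ/; rule 3 does not apply here → [t].
/ɡ/ (between /t/ and /e/) fails the environment for rule 1, so it stays [ɡ].
/e/ (between /ɡ/ and /d/) is in the target of rule 2 but the environment (before a nasal consonant) is not met → [e].
/d/ (word-final) occurs immediately after a vowel → [ð] by rule 1.

[ˈtʰiɣnufkotɡeð]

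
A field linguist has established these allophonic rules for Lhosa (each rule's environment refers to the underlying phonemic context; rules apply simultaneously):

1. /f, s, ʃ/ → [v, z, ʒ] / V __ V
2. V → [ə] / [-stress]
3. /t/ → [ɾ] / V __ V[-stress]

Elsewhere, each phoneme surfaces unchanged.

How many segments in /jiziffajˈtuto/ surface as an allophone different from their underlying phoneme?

Segments that undergo a rule: /i/ → [ə] (rule 2); /i/ → [ə] (rule 2); /a/ → [ə] (rule 2); /t/ → [ɾ] (rule 3); /o/ → [ə] (rule 2).
All other segments surface unchanged.

5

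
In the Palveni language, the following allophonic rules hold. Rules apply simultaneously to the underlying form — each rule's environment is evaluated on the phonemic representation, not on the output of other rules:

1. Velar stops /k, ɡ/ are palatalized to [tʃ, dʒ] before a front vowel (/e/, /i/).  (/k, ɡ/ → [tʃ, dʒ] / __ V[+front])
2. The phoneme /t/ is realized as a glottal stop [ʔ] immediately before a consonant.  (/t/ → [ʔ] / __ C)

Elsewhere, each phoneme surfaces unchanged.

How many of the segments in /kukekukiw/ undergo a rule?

Segments that undergo a rule: /k/ → [tʃ] (rule 1); /k/ → [tʃ] (rule 1).
All other segments surface unchanged.

2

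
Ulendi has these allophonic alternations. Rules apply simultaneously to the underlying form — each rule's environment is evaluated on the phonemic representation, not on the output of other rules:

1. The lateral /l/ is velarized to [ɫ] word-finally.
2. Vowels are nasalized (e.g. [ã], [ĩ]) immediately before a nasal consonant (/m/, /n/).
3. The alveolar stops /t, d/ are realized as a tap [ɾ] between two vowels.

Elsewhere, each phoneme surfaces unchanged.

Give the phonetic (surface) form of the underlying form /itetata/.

[iɾeɾaɾa]

/i/ (word-initial): rule 2 targets it, but not before a nasal consonant → unchanged [i].
Rule 3 applies to /t/ (between /i/ and /e/: between two vowels) → [ɾ].
/e/ (between /t/ and /t/) fails the environment for rule 2, so it stays [e].
/t/ — between /e/ and /a/, between two vowels — surfaces as [ɾ] (rule 3).
/a/ — between /t/ and /t/; rule 2 does not apply here → [a].
/t/ meets the environment for rule 3 (between two vowels) → [ɾ].
/a/ (word-final) is in the target of rule 2 but the environment (before a nasal consonant) is not met → [a].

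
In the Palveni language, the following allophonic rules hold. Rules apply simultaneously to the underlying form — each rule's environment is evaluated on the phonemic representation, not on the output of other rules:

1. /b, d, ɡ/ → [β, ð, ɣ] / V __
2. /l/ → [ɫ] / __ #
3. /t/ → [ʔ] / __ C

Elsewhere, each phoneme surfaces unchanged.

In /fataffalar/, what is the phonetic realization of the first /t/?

/t/ (between /a/ and /a/) fails the environment for rule 3, so it stays [t].

[t]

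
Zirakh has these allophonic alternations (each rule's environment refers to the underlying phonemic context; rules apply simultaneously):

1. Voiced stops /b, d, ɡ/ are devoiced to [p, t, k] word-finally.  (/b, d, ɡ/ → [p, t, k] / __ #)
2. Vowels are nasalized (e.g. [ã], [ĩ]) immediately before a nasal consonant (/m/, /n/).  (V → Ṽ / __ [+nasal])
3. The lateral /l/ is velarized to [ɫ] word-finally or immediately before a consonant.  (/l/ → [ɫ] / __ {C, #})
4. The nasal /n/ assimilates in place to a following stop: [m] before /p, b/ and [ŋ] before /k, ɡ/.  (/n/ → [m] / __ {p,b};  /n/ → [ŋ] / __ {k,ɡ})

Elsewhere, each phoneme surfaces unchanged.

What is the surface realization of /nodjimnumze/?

[nodjĩmnũmze]

/n/ — word-initial; rule 4 does not apply here → [n].
/o/ — between /n/ and /d/; rule 2 does not apply here → [o].
/d/ (between /o/ and /j/) is in the target of rule 1 but the environment (word-finally) is not met → [d].
/i/ — between /j/ and /m/, before a nasal consonant — surfaces as [ĩ] (rule 2).
/n/ (between /m/ and /u/): rule 4 targets it, but not before a labial or velar stop → unchanged [n].
/u/ (between /n/ and /m/): before a nasal consonant, so rule 2 applies → [ũ].
/e/ — word-final; rule 2 does not apply here → [e].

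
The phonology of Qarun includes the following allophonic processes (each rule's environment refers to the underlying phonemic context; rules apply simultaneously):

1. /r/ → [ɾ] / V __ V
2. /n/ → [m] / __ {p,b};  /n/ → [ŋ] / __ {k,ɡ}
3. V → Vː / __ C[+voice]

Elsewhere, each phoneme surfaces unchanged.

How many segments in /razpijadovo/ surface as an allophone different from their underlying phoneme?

4

Segments that undergo a rule: /a/ → [aː] (rule 3); /i/ → [iː] (rule 3); /a/ → [aː] (rule 3); /o/ → [oː] (rule 3).
All other segments surface unchanged.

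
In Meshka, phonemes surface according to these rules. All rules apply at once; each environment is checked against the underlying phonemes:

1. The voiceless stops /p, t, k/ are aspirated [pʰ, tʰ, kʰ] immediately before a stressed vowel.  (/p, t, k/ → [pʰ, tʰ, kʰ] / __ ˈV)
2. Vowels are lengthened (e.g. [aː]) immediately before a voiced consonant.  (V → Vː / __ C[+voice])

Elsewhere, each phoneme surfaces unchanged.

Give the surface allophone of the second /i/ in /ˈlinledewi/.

[i]

/i/ (word-final) fails the environment for rule 2, so it stays [i].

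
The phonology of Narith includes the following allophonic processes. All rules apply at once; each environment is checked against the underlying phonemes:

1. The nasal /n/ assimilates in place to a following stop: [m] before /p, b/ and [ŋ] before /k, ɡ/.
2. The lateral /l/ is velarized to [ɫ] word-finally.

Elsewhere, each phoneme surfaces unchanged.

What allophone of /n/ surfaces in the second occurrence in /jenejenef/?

/n/ — between /e/ and /e/; rule 1 does not apply here → [n].

[n]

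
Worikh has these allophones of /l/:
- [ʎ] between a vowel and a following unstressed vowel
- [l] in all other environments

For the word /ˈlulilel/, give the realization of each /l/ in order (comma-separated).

Occurrence 1 (position 1): no conditioning environment matches → elsewhere allophone [l].
Occurrence 2 (position 3): between a vowel and a following unstressed vowel → [ʎ].
Occurrence 3 (position 5): between a vowel and a following unstressed vowel → [ʎ].
Occurrence 4 (position 7): no conditioning environment matches → elsewhere allophone [l].

[l], [ʎ], [ʎ], [l]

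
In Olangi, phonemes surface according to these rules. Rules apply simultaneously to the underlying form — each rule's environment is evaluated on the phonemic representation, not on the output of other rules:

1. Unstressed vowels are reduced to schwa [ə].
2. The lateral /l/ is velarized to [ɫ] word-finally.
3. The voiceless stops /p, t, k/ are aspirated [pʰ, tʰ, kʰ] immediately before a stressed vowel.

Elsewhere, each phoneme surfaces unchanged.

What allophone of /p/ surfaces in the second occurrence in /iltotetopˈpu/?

Rule 3 applies to /p/ (between /p/ and /u/: immediately before a stressed vowel) → [pʰ].

[pʰ]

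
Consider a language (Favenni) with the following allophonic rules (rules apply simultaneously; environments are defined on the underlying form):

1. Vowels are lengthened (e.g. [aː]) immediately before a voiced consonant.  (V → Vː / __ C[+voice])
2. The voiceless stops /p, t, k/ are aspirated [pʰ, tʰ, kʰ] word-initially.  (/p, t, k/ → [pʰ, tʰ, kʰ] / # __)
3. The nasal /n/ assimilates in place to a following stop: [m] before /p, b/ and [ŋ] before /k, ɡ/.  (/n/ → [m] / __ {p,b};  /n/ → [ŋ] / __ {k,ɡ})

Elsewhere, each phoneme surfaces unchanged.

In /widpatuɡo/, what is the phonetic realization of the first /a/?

[a]

/a/ (between /p/ and /t/) fails the environment for rule 1, so it stays [a].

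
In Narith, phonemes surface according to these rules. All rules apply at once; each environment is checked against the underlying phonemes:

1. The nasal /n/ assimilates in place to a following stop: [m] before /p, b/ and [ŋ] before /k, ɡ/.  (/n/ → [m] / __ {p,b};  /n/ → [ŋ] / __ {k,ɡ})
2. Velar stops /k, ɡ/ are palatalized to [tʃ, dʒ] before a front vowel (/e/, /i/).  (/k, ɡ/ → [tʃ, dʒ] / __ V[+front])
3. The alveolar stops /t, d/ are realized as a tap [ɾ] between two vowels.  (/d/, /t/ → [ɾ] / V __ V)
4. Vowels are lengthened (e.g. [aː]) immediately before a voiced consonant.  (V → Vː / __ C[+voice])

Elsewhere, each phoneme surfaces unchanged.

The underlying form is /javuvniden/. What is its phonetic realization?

[jaːvuːvniːɾeːn]

/j/ (word-initial): no rule targets it → [j].
/a/ (between /j/ and /v/): before a voiced consonant, so rule 4 applies → [aː].
/v/ stays [v].
/u/ meets the environment for rule 4 (before a voiced consonant) → [uː].
/v/ (between /u/ and /n/): no rule targets it → [v].
/n/ (between /v/ and /i/) is in the target of rule 1 but the environment (before a labial or velar stop) is not met → [n].
/i/ meets the environment for rule 4 (before a voiced consonant) → [iː].
/d/ — between /i/ and /e/, between two vowels — surfaces as [ɾ] (rule 3).
Rule 4 applies to /e/ (between /d/ and /n/: before a voiced consonant) → [eː].
/n/ — word-final; rule 1 does not apply here → [n].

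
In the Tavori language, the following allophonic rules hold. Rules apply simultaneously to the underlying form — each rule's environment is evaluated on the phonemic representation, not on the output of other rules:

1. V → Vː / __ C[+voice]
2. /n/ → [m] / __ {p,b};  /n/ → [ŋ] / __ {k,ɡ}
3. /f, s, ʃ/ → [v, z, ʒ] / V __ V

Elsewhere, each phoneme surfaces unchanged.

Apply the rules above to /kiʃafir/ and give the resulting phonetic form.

[kiʒaviːr]

/k/ (word-initial) is unaffected → [k].
/i/ — between /k/ and /ʃ/; rule 1 does not apply here → [i].
/ʃ/ meets the environment for rule 3 (between two vowels) → [ʒ].
/a/ (between /ʃ/ and /f/) is in the target of rule 1 but the environment (before a voiced consonant) is not met → [a].
/f/ — between /a/ and /i/, between two vowels — surfaces as [v] (rule 3).
/i/ meets the environment for rule 1 (before a voiced consonant) → [iː].
/r/ — not in any rule's target class → [r].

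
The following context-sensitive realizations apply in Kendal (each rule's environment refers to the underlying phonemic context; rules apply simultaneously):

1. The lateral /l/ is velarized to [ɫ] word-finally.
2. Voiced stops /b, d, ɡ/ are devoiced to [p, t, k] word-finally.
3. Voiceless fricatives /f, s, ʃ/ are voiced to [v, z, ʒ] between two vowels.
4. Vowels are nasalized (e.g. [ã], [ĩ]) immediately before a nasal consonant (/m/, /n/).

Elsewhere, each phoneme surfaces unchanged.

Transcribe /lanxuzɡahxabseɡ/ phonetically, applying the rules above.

/l/ (word-initial): rule 1 targets it, but not word-finally → unchanged [l].
/a/ (between /l/ and /n/): before a nasal consonant, so rule 4 applies → [ã].
/u/ — between /x/ and /z/; rule 4 does not apply here → [u].
/ɡ/ (between /z/ and /a/) is in the target of rule 2 but the environment (word-finally) is not met → [ɡ].
/a/ (between /ɡ/ and /h/): rule 4 targets it, but not before a nasal consonant → unchanged [a].
/a/ — between /x/ and /b/; rule 4 does not apply here → [a].
/b/ — between /a/ and /s/; rule 2 does not apply here → [b].
/s/ — between /b/ and /e/; rule 3 does not apply here → [s].
/e/ (between /s/ and /ɡ/) is in the target of rule 4 but the environment (before a nasal consonant) is not met → [e].
/ɡ/ (word-final) occurs word-finally → [k] by rule 2.

[lãnxuzɡahxabsek]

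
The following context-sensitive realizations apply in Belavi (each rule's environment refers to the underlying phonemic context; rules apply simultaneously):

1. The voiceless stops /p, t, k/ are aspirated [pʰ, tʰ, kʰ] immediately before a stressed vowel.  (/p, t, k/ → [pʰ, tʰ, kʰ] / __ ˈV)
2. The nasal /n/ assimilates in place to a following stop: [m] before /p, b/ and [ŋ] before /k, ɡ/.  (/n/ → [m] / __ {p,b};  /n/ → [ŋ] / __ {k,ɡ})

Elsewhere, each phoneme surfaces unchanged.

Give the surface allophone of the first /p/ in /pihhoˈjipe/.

/p/ (word-initial): rule 1 targets it, but not immediately before a stressed vowel → unchanged [p].

[p]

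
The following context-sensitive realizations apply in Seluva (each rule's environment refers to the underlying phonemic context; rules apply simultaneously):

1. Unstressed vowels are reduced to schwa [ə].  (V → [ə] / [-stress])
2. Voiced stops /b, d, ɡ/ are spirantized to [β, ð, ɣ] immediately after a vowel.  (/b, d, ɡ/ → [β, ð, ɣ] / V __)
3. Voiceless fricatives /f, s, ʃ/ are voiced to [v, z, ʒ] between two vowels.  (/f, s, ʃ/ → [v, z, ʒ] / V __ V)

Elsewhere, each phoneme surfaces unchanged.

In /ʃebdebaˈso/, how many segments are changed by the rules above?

6

Segments that undergo a rule: /e/ → [ə] (rule 1); /b/ → [β] (rule 2); /e/ → [ə] (rule 1); /b/ → [β] (rule 2); /a/ → [ə] (rule 1); /s/ → [z] (rule 3).
All other segments surface unchanged.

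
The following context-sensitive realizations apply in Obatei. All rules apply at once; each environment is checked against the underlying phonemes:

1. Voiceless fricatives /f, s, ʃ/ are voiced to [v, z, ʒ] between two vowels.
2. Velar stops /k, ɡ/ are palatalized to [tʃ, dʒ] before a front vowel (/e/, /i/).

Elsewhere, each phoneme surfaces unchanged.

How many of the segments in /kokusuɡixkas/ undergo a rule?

2

Segments that undergo a rule: /s/ → [z] (rule 1); /ɡ/ → [dʒ] (rule 2).
All other segments surface unchanged.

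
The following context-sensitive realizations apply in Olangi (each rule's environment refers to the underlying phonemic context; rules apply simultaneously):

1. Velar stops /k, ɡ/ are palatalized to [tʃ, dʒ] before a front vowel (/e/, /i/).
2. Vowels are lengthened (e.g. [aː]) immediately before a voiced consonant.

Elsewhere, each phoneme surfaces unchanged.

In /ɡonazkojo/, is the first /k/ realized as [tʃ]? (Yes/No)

/k/ (between /z/ and /o/) fails the environment for rule 1, so it stays [k].
The actual realization is [k], not [tʃ].

No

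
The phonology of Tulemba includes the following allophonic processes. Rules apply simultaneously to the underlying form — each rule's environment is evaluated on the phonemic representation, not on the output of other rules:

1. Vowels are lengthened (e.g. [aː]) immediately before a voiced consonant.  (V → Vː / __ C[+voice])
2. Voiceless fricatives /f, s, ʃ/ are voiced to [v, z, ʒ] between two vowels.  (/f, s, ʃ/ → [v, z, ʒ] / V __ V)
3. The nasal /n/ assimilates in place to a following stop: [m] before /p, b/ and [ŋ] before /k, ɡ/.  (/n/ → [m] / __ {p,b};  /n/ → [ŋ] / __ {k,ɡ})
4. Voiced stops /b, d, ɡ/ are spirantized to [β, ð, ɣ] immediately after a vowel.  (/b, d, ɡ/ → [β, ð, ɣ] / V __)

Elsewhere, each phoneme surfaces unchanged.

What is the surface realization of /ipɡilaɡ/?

/i/ (word-initial): rule 1 targets it, but not before a voiced consonant → unchanged [i].
/ɡ/ (between /p/ and /i/) is in the target of rule 4 but the environment (immediately after a vowel) is not met → [ɡ].
/i/ (between /ɡ/ and /l/) occurs before a voiced consonant → [iː] by rule 1.
/a/ (between /l/ and /ɡ/): before a voiced consonant, so rule 1 applies → [aː].
/ɡ/ (word-final): immediately after a vowel, so rule 4 applies → [ɣ].

[ipɡiːlaːɣ]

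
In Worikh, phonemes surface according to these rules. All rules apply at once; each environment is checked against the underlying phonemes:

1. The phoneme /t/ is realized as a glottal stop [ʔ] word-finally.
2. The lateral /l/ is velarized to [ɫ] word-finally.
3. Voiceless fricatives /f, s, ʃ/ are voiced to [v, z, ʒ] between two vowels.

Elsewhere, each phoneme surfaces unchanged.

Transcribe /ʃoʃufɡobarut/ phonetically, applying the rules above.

/ʃ/ (word-initial): rule 3 targets it, but not between two vowels → unchanged [ʃ].
/o/ stays [o].
/ʃ/ (between /o/ and /u/): between two vowels, so rule 3 applies → [ʒ].
/u/ (between /ʃ/ and /f/) is unaffected → [u].
/f/ (between /u/ and /ɡ/): rule 3 targets it, but not between two vowels → unchanged [f].
/ɡ/ — not in any rule's target class → [ɡ].
/o/ (between /ɡ/ and /b/) is unaffected → [o].
/b/ — not in any rule's target class → [b].
/a/ (between /b/ and /r/): no rule targets it → [a].
/r/ — not in any rule's target class → [r].
/u/ stays [u].
Rule 1 applies to /t/ (word-final: word-finally) → [ʔ].

[ʃoʒufɡobaruʔ]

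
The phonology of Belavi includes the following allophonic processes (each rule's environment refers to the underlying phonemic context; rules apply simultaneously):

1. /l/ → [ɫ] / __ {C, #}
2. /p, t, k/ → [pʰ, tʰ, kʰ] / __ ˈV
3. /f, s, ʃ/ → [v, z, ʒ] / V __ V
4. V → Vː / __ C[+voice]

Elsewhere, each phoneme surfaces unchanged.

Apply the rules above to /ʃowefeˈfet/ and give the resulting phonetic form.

/ʃ/ (word-initial) is in the target of rule 3 but the environment (between two vowels) is not met → [ʃ].
/o/ (between /ʃ/ and /w/) occurs before a voiced consonant → [oː] by rule 4.
/w/ stays [w].
/e/ (between /w/ and /f/) is in the target of rule 4 but the environment (before a voiced consonant) is not met → [e].
/f/ (between /e/ and /e/) occurs between two vowels → [v] by rule 3.
/e/ (between /f/ and /f/) is in the target of rule 4 but the environment (before a voiced consonant) is not met → [e].
/f/ (between /e/ and /e/): between two vowels, so rule 3 applies → [v].
/e/ — between /f/ and /t/; rule 4 does not apply here → [e].
/t/ — word-final; rule 2 does not apply here → [t].

[ʃoːweveˈvet]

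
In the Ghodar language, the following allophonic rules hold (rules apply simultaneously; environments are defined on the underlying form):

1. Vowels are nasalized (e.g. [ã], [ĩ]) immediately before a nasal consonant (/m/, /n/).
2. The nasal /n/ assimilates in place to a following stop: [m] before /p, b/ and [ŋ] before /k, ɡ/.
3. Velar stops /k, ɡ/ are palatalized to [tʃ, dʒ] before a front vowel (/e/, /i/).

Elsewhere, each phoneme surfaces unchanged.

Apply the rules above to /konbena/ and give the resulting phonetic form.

/k/ (word-initial) fails the environment for rule 3, so it stays [k].
/o/ meets the environment for rule 1 (before a nasal consonant) → [õ].
/n/ — between /o/ and /b/, before a labial or velar stop — surfaces as [m] (rule 2).
/b/ (between /n/ and /e/) is unaffected → [b].
Rule 1 applies to /e/ (between /b/ and /n/: before a nasal consonant) → [ẽ].
/n/ (between /e/ and /a/) is in the target of rule 2 but the environment (before a labial or velar stop) is not met → [n].
/a/ (word-final): rule 1 targets it, but not before a nasal consonant → unchanged [a].

[kõmbẽna]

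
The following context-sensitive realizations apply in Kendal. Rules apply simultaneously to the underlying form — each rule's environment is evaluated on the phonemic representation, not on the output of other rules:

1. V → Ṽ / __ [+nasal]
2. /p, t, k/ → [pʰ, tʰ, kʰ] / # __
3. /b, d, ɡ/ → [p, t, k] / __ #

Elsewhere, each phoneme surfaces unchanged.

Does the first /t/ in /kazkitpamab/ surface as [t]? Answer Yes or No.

Yes

/t/ (between /i/ and /p/) fails the environment for rule 2, so it stays [t].
The actual realization is [t], which matches [t].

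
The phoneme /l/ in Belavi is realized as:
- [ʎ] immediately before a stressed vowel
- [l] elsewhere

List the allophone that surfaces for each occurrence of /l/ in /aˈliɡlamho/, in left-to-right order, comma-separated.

[ʎ], [l]

Occurrence 1 (position 2): immediately before a stressed vowel → [ʎ].
Occurrence 2 (position 5): no conditioning environment matches → elsewhere allophone [l].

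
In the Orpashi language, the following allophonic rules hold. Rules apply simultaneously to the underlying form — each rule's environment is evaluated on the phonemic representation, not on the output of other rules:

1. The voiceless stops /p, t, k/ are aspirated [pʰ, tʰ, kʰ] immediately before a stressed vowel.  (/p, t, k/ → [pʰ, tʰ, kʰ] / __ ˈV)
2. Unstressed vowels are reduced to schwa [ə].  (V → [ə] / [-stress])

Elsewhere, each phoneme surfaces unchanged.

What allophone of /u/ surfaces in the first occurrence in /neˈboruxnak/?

/u/ (between /r/ and /x/): in an unstressed syllable, so rule 2 applies → [ə].

[ə]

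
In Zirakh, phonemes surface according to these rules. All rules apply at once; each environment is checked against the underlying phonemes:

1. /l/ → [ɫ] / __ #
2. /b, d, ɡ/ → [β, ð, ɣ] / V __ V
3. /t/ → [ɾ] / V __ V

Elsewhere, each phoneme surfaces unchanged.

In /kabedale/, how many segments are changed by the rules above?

2

Segments that undergo a rule: /b/ → [β] (rule 2); /d/ → [ð] (rule 2).
All other segments surface unchanged.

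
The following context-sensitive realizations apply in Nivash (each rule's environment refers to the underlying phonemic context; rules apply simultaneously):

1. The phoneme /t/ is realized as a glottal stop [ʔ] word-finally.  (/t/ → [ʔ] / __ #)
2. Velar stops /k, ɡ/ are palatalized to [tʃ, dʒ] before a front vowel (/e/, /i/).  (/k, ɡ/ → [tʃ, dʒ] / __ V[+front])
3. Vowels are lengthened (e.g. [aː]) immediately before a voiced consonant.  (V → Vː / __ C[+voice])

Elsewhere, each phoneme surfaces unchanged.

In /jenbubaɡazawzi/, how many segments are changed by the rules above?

Segments that undergo a rule: /e/ → [eː] (rule 3); /u/ → [uː] (rule 3); /a/ → [aː] (rule 3); /a/ → [aː] (rule 3); /a/ → [aː] (rule 3).
All other segments surface unchanged.

5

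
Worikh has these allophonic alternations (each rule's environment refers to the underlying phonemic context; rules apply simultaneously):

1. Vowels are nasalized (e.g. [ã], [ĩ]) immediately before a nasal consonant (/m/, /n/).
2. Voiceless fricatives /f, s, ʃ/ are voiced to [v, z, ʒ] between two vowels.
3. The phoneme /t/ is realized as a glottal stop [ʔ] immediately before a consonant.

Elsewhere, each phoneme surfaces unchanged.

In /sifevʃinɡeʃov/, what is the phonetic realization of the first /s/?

[s]

/s/ (word-initial): rule 2 targets it, but not between two vowels → unchanged [s].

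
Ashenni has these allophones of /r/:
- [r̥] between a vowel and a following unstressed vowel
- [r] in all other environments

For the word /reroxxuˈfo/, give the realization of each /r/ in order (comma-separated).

[r], [r̥]

Occurrence 1 (position 1): no conditioning environment matches → elsewhere allophone [r].
Occurrence 2 (position 3): between a vowel and a following unstressed vowel → [r̥].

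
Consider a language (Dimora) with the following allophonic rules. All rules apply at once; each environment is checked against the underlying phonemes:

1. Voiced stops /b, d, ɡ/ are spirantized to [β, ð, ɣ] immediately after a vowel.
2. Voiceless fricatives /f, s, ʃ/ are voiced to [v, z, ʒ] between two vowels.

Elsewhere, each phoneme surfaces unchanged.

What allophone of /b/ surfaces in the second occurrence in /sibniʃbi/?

/b/ — between /ʃ/ and /i/; rule 1 does not apply here → [b].

[b]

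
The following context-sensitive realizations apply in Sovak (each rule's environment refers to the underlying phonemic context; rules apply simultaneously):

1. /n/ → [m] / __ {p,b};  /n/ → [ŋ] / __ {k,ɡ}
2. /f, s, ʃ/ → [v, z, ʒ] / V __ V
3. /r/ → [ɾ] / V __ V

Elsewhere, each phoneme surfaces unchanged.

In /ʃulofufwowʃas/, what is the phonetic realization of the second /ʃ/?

[ʃ]

/ʃ/ (between /w/ and /a/): rule 2 targets it, but not between two vowels → unchanged [ʃ].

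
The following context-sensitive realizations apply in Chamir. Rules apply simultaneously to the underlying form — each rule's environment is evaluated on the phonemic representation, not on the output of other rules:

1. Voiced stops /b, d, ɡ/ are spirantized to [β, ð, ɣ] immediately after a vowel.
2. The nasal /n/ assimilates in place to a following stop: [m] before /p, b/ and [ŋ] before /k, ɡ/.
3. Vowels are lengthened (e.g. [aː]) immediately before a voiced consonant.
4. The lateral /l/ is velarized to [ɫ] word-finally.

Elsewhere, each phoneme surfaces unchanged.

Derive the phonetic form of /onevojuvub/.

Rule 3 applies to /o/ (word-initial: before a voiced consonant) → [oː].
/n/ — between /o/ and /e/; rule 2 does not apply here → [n].
/e/ — between /n/ and /v/, before a voiced consonant — surfaces as [eː] (rule 3).
/o/ (between /v/ and /j/) occurs before a voiced consonant → [oː] by rule 3.
Rule 3 applies to /u/ (between /j/ and /v/: before a voiced consonant) → [uː].
/u/ — between /v/ and /b/, before a voiced consonant — surfaces as [uː] (rule 3).
/b/ (word-final) occurs immediately after a vowel → [β] by rule 1.

[oːneːvoːjuːvuːβ]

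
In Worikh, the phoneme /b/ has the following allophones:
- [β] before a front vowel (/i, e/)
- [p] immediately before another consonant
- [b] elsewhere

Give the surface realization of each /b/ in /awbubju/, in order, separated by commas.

Occurrence 1 (position 3): no conditioning environment matches → elsewhere allophone [b].
Occurrence 2 (position 5): immediately before another consonant → [p].

[b], [p]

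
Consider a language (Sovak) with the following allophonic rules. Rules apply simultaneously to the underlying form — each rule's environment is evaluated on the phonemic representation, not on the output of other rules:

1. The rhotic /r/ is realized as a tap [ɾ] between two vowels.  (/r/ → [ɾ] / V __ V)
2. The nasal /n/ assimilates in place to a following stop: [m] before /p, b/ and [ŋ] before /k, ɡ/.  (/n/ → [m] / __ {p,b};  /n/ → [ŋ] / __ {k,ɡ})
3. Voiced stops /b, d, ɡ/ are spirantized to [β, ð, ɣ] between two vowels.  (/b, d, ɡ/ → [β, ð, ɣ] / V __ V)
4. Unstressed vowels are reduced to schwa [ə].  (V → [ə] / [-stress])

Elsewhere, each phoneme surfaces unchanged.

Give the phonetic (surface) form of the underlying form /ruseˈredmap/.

/r/ (word-initial) fails the environment for rule 1, so it stays [r].
/u/ (between /r/ and /s/) occurs in an unstressed syllable → [ə] by rule 4.
/s/ (between /u/ and /e/) is unaffected → [s].
Rule 4 applies to /e/ (between /s/ and /r/: in an unstressed syllable) → [ə].
/r/ meets the environment for rule 1 (between two vowels) → [ɾ].
/e/ — between /r/ and /d/; rule 4 does not apply here → [e].
/d/ (between /e/ and /m/): rule 3 targets it, but not between two vowels → unchanged [d].
/m/ — not in any rule's target class → [m].
/a/ (between /m/ and /p/) occurs in an unstressed syllable → [ə] by rule 4.
/p/ (word-final) is unaffected → [p].

[rəsəˈɾedməp]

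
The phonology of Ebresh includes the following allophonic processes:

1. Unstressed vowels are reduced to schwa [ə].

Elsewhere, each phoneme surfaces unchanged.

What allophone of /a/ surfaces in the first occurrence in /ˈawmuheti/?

[a]

/a/ — word-initial; rule 1 does not apply here → [a].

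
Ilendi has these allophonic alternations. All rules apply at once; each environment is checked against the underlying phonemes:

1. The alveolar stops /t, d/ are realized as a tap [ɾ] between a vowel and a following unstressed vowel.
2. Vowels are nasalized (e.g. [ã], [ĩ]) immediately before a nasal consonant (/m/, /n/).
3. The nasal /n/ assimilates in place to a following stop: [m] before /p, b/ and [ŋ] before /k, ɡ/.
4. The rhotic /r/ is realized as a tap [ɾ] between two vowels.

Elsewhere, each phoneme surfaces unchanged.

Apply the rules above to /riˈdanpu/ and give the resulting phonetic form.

/r/ (word-initial) fails the environment for rule 4, so it stays [r].
/i/ — between /r/ and /d/; rule 2 does not apply here → [i].
/d/ (between /i/ and /a/): rule 1 targets it, but not between a vowel and a following unstressed vowel → unchanged [d].
/a/ — between /d/ and /n/, before a nasal consonant — surfaces as [ã] (rule 2).
Rule 3 applies to /n/ (between /a/ and /p/: before a labial or velar stop) → [m].
/p/ — not in any rule's target class → [p].
/u/ (word-final): rule 2 targets it, but not before a nasal consonant → unchanged [u].

[riˈdãmpu]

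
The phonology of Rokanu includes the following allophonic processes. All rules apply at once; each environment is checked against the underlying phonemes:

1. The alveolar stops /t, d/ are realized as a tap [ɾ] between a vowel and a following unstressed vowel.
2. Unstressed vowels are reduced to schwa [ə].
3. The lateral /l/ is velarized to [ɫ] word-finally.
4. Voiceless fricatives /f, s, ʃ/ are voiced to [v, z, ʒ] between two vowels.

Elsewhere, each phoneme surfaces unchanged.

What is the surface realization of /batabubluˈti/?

/b/ (word-initial) is unaffected → [b].
/a/ meets the environment for rule 2 (in an unstressed syllable) → [ə].
/t/ (between /a/ and /a/): between a vowel and a following unstressed vowel, so rule 1 applies → [ɾ].
/a/ — between /t/ and /b/, in an unstressed syllable — surfaces as [ə] (rule 2).
/b/ stays [b].
/u/ meets the environment for rule 2 (in an unstressed syllable) → [ə].
/b/ stays [b].
/l/ (between /b/ and /u/): rule 3 targets it, but not word-finally → unchanged [l].
/u/ meets the environment for rule 2 (in an unstressed syllable) → [ə].
/t/ — between /u/ and /i/; rule 1 does not apply here → [t].
/i/ (word-final) fails the environment for rule 2, so it stays [i].

[bəɾəbəbləˈti]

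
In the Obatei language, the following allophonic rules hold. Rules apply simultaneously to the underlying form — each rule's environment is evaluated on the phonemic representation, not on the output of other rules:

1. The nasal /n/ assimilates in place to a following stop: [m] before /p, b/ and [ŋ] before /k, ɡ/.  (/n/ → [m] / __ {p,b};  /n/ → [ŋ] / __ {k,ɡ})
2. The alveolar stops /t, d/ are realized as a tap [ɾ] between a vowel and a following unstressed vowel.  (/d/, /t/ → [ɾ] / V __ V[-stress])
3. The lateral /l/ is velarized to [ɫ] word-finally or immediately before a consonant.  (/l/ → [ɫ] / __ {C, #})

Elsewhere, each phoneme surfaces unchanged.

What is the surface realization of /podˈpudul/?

[podˈpuɾuɫ]

/p/ — not in any rule's target class → [p].
/o/ (between /p/ and /d/): no rule targets it → [o].
/d/ (between /o/ and /p/): rule 2 targets it, but not between a vowel and a following unstressed vowel → unchanged [d].
/p/ stays [p].
/u/ (between /p/ and /d/): no rule targets it → [u].
/d/ — between /u/ and /u/, between a vowel and a following unstressed vowel — surfaces as [ɾ] (rule 2).
/u/ stays [u].
/l/ meets the environment for rule 3 (word-finally or immediately before a consonant) → [ɫ].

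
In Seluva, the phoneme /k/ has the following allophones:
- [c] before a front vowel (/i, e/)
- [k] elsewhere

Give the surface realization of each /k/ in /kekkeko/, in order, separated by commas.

[c], [k], [c], [k]

Occurrence 1 (position 1): before a front vowel → [c].
Occurrence 2 (position 3): no conditioning environment matches → elsewhere allophone [k].
Occurrence 3 (position 4): before a front vowel → [c].
Occurrence 4 (position 6): no conditioning environment matches → elsewhere allophone [k].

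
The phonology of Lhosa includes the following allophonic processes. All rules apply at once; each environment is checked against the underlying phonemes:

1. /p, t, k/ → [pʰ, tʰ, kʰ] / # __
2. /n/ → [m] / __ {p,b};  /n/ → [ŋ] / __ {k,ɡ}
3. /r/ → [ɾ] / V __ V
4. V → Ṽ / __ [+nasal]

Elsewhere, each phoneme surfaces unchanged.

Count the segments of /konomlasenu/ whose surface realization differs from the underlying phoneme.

Segments that undergo a rule: /k/ → [kʰ] (rule 1); /o/ → [õ] (rule 4); /o/ → [õ] (rule 4); /e/ → [ẽ] (rule 4).
All other segments surface unchanged.

4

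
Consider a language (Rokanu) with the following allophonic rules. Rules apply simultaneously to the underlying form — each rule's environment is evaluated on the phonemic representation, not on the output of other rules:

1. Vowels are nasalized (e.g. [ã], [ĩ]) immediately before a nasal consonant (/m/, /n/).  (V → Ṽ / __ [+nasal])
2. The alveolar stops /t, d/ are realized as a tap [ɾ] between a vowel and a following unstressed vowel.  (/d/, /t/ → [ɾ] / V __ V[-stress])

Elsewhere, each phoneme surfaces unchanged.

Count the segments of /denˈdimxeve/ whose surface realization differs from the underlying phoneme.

Segments that undergo a rule: /e/ → [ẽ] (rule 1); /i/ → [ĩ] (rule 1).
All other segments surface unchanged.

2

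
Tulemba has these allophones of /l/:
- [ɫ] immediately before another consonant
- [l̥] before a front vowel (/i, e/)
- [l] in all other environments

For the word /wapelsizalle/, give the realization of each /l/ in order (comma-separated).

[ɫ], [ɫ], [l̥]

Occurrence 1 (position 5): immediately before another consonant → [ɫ].
Occurrence 2 (position 10): immediately before another consonant → [ɫ].
Occurrence 3 (position 11): before a front vowel (/i, e/) → [l̥].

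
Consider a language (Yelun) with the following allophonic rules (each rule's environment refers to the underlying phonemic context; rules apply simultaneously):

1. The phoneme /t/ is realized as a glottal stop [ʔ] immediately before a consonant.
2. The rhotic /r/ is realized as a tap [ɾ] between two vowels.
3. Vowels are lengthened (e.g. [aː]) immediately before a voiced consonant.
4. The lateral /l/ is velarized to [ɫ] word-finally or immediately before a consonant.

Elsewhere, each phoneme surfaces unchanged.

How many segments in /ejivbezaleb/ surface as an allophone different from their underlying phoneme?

Segments that undergo a rule: /e/ → [eː] (rule 3); /i/ → [iː] (rule 3); /e/ → [eː] (rule 3); /a/ → [aː] (rule 3); /e/ → [eː] (rule 3).
All other segments surface unchanged.

5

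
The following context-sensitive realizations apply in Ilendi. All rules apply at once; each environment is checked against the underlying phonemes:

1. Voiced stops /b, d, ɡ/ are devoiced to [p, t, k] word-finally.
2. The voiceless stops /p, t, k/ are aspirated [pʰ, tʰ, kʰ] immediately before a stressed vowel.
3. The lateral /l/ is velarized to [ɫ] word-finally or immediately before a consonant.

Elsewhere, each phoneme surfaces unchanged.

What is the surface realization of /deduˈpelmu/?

/d/ (word-initial): rule 1 targets it, but not word-finally → unchanged [d].
/d/ (between /e/ and /u/) is in the target of rule 1 but the environment (word-finally) is not met → [d].
/p/ (between /u/ and /e/) occurs immediately before a stressed vowel → [pʰ] by rule 2.
/l/ — between /e/ and /m/, word-finally or immediately before a consonant — surfaces as [ɫ] (rule 3).

[deduˈpʰeɫmu]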